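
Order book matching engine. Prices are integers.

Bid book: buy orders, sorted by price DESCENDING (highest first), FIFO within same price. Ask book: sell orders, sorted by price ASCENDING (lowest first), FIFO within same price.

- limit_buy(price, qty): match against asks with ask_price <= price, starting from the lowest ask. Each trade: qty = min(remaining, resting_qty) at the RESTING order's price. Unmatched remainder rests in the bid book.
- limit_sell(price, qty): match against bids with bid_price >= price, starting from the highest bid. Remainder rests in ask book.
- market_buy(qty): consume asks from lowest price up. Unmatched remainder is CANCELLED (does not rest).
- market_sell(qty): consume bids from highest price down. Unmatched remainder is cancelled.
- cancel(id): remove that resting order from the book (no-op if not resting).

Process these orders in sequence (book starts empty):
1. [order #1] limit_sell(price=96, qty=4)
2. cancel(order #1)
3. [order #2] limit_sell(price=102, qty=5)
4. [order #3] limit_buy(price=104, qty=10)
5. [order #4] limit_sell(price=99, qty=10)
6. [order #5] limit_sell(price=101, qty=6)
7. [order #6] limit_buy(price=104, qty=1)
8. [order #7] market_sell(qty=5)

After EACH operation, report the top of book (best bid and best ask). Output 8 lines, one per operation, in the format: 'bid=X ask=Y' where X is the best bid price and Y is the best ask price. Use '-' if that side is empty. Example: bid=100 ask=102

Answer: bid=- ask=96
bid=- ask=-
bid=- ask=102
bid=104 ask=-
bid=- ask=99
bid=- ask=99
bid=- ask=99
bid=- ask=99

Derivation:
After op 1 [order #1] limit_sell(price=96, qty=4): fills=none; bids=[-] asks=[#1:4@96]
After op 2 cancel(order #1): fills=none; bids=[-] asks=[-]
After op 3 [order #2] limit_sell(price=102, qty=5): fills=none; bids=[-] asks=[#2:5@102]
After op 4 [order #3] limit_buy(price=104, qty=10): fills=#3x#2:5@102; bids=[#3:5@104] asks=[-]
After op 5 [order #4] limit_sell(price=99, qty=10): fills=#3x#4:5@104; bids=[-] asks=[#4:5@99]
After op 6 [order #5] limit_sell(price=101, qty=6): fills=none; bids=[-] asks=[#4:5@99 #5:6@101]
After op 7 [order #6] limit_buy(price=104, qty=1): fills=#6x#4:1@99; bids=[-] asks=[#4:4@99 #5:6@101]
After op 8 [order #7] market_sell(qty=5): fills=none; bids=[-] asks=[#4:4@99 #5:6@101]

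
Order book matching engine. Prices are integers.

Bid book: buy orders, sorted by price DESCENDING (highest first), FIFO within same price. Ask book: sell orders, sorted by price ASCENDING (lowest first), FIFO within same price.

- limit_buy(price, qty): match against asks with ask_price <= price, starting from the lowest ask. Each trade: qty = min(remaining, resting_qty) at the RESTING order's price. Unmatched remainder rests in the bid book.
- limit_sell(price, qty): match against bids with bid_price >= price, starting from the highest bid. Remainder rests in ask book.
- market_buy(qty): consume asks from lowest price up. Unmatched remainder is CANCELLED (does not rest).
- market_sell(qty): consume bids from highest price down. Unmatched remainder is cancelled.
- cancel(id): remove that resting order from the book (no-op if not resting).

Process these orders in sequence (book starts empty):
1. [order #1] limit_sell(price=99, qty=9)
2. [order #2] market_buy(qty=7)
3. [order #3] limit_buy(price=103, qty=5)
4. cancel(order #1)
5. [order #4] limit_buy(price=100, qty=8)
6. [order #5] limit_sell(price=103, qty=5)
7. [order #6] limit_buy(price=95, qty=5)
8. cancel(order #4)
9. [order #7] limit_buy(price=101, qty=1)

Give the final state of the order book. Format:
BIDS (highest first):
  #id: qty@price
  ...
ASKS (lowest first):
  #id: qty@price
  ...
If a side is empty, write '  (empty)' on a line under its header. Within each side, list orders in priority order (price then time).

After op 1 [order #1] limit_sell(price=99, qty=9): fills=none; bids=[-] asks=[#1:9@99]
After op 2 [order #2] market_buy(qty=7): fills=#2x#1:7@99; bids=[-] asks=[#1:2@99]
After op 3 [order #3] limit_buy(price=103, qty=5): fills=#3x#1:2@99; bids=[#3:3@103] asks=[-]
After op 4 cancel(order #1): fills=none; bids=[#3:3@103] asks=[-]
After op 5 [order #4] limit_buy(price=100, qty=8): fills=none; bids=[#3:3@103 #4:8@100] asks=[-]
After op 6 [order #5] limit_sell(price=103, qty=5): fills=#3x#5:3@103; bids=[#4:8@100] asks=[#5:2@103]
After op 7 [order #6] limit_buy(price=95, qty=5): fills=none; bids=[#4:8@100 #6:5@95] asks=[#5:2@103]
After op 8 cancel(order #4): fills=none; bids=[#6:5@95] asks=[#5:2@103]
After op 9 [order #7] limit_buy(price=101, qty=1): fills=none; bids=[#7:1@101 #6:5@95] asks=[#5:2@103]

Answer: BIDS (highest first):
  #7: 1@101
  #6: 5@95
ASKS (lowest first):
  #5: 2@103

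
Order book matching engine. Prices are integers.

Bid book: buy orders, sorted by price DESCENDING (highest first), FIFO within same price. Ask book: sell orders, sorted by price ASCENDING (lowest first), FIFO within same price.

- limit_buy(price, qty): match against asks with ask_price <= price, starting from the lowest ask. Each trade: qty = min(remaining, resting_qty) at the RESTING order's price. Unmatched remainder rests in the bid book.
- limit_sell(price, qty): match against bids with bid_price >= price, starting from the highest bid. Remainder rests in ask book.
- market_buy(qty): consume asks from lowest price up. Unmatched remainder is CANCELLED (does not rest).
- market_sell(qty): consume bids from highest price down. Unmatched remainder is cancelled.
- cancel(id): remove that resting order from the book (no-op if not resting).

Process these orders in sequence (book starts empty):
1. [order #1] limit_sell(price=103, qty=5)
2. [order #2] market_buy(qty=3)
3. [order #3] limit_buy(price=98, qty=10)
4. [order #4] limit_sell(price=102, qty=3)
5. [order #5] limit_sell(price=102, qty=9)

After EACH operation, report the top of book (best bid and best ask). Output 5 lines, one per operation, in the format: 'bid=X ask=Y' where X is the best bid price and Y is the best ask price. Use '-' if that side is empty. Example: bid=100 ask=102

Answer: bid=- ask=103
bid=- ask=103
bid=98 ask=103
bid=98 ask=102
bid=98 ask=102

Derivation:
After op 1 [order #1] limit_sell(price=103, qty=5): fills=none; bids=[-] asks=[#1:5@103]
After op 2 [order #2] market_buy(qty=3): fills=#2x#1:3@103; bids=[-] asks=[#1:2@103]
After op 3 [order #3] limit_buy(price=98, qty=10): fills=none; bids=[#3:10@98] asks=[#1:2@103]
After op 4 [order #4] limit_sell(price=102, qty=3): fills=none; bids=[#3:10@98] asks=[#4:3@102 #1:2@103]
After op 5 [order #5] limit_sell(price=102, qty=9): fills=none; bids=[#3:10@98] asks=[#4:3@102 #5:9@102 #1:2@103]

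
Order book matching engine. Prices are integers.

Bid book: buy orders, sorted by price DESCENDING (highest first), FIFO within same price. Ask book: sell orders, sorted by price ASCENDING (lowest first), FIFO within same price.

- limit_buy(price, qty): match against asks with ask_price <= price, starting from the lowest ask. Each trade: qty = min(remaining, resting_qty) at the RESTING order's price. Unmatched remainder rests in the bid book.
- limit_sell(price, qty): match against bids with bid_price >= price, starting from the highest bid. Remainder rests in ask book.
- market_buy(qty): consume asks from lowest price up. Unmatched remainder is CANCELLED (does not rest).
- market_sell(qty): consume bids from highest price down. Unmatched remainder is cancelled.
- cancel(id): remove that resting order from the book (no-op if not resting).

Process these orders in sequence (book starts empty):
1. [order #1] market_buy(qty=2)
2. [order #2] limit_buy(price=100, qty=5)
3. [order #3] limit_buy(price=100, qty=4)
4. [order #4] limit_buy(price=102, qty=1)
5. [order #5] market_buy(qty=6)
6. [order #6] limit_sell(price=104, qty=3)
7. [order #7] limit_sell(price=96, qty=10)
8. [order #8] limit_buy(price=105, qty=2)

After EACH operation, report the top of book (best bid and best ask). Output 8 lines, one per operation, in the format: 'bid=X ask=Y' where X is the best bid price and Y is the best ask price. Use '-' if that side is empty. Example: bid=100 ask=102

After op 1 [order #1] market_buy(qty=2): fills=none; bids=[-] asks=[-]
After op 2 [order #2] limit_buy(price=100, qty=5): fills=none; bids=[#2:5@100] asks=[-]
After op 3 [order #3] limit_buy(price=100, qty=4): fills=none; bids=[#2:5@100 #3:4@100] asks=[-]
After op 4 [order #4] limit_buy(price=102, qty=1): fills=none; bids=[#4:1@102 #2:5@100 #3:4@100] asks=[-]
After op 5 [order #5] market_buy(qty=6): fills=none; bids=[#4:1@102 #2:5@100 #3:4@100] asks=[-]
After op 6 [order #6] limit_sell(price=104, qty=3): fills=none; bids=[#4:1@102 #2:5@100 #3:4@100] asks=[#6:3@104]
After op 7 [order #7] limit_sell(price=96, qty=10): fills=#4x#7:1@102 #2x#7:5@100 #3x#7:4@100; bids=[-] asks=[#6:3@104]
After op 8 [order #8] limit_buy(price=105, qty=2): fills=#8x#6:2@104; bids=[-] asks=[#6:1@104]

Answer: bid=- ask=-
bid=100 ask=-
bid=100 ask=-
bid=102 ask=-
bid=102 ask=-
bid=102 ask=104
bid=- ask=104
bid=- ask=104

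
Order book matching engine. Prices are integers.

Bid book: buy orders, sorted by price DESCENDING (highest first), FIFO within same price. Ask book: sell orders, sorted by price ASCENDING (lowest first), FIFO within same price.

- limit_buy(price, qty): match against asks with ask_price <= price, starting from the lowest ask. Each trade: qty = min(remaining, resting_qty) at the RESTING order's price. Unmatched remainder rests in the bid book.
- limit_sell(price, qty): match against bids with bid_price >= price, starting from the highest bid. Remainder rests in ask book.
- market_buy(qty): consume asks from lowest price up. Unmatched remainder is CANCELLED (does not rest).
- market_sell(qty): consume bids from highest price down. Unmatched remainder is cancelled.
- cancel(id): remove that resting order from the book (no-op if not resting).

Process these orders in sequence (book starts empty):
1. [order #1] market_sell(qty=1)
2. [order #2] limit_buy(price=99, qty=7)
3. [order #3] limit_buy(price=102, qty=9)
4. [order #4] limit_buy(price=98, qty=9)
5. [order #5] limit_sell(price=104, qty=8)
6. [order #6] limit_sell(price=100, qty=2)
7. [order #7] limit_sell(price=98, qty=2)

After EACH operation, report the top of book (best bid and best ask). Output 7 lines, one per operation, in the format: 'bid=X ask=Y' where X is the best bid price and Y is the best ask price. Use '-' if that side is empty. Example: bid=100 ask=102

After op 1 [order #1] market_sell(qty=1): fills=none; bids=[-] asks=[-]
After op 2 [order #2] limit_buy(price=99, qty=7): fills=none; bids=[#2:7@99] asks=[-]
After op 3 [order #3] limit_buy(price=102, qty=9): fills=none; bids=[#3:9@102 #2:7@99] asks=[-]
After op 4 [order #4] limit_buy(price=98, qty=9): fills=none; bids=[#3:9@102 #2:7@99 #4:9@98] asks=[-]
After op 5 [order #5] limit_sell(price=104, qty=8): fills=none; bids=[#3:9@102 #2:7@99 #4:9@98] asks=[#5:8@104]
After op 6 [order #6] limit_sell(price=100, qty=2): fills=#3x#6:2@102; bids=[#3:7@102 #2:7@99 #4:9@98] asks=[#5:8@104]
After op 7 [order #7] limit_sell(price=98, qty=2): fills=#3x#7:2@102; bids=[#3:5@102 #2:7@99 #4:9@98] asks=[#5:8@104]

Answer: bid=- ask=-
bid=99 ask=-
bid=102 ask=-
bid=102 ask=-
bid=102 ask=104
bid=102 ask=104
bid=102 ask=104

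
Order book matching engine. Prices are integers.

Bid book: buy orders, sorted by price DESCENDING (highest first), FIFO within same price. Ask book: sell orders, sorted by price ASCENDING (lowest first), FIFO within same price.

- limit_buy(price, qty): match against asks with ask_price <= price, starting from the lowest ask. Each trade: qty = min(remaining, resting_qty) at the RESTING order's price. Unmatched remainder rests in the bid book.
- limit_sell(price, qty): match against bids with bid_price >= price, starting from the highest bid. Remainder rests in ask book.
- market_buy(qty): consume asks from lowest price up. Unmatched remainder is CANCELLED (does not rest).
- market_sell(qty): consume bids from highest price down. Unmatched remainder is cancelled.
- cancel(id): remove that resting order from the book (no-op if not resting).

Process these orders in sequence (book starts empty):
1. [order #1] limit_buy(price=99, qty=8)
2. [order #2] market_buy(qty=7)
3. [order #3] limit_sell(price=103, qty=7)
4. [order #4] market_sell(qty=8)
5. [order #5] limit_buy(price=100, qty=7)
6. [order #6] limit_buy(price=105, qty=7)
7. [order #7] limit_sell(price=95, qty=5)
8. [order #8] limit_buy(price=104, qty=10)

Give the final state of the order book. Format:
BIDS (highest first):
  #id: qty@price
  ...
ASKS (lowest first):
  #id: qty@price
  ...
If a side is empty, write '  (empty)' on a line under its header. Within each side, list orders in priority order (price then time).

After op 1 [order #1] limit_buy(price=99, qty=8): fills=none; bids=[#1:8@99] asks=[-]
After op 2 [order #2] market_buy(qty=7): fills=none; bids=[#1:8@99] asks=[-]
After op 3 [order #3] limit_sell(price=103, qty=7): fills=none; bids=[#1:8@99] asks=[#3:7@103]
After op 4 [order #4] market_sell(qty=8): fills=#1x#4:8@99; bids=[-] asks=[#3:7@103]
After op 5 [order #5] limit_buy(price=100, qty=7): fills=none; bids=[#5:7@100] asks=[#3:7@103]
After op 6 [order #6] limit_buy(price=105, qty=7): fills=#6x#3:7@103; bids=[#5:7@100] asks=[-]
After op 7 [order #7] limit_sell(price=95, qty=5): fills=#5x#7:5@100; bids=[#5:2@100] asks=[-]
After op 8 [order #8] limit_buy(price=104, qty=10): fills=none; bids=[#8:10@104 #5:2@100] asks=[-]

Answer: BIDS (highest first):
  #8: 10@104
  #5: 2@100
ASKS (lowest first):
  (empty)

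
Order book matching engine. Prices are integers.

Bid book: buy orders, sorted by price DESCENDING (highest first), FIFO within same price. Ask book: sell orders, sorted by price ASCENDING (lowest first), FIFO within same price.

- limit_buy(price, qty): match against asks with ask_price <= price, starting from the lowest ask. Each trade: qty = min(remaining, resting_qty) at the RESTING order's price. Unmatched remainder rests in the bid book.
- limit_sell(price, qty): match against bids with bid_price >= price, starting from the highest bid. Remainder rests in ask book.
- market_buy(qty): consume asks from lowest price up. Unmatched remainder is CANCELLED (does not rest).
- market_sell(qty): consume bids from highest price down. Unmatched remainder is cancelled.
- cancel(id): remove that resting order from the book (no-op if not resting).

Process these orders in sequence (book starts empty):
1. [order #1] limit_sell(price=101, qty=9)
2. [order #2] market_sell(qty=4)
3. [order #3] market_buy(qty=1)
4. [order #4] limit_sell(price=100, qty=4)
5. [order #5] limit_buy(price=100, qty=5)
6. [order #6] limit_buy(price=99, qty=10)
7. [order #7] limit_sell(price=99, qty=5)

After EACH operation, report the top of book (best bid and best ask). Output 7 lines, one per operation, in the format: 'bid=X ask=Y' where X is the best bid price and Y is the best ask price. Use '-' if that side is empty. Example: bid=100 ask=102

Answer: bid=- ask=101
bid=- ask=101
bid=- ask=101
bid=- ask=100
bid=100 ask=101
bid=100 ask=101
bid=99 ask=101

Derivation:
After op 1 [order #1] limit_sell(price=101, qty=9): fills=none; bids=[-] asks=[#1:9@101]
After op 2 [order #2] market_sell(qty=4): fills=none; bids=[-] asks=[#1:9@101]
After op 3 [order #3] market_buy(qty=1): fills=#3x#1:1@101; bids=[-] asks=[#1:8@101]
After op 4 [order #4] limit_sell(price=100, qty=4): fills=none; bids=[-] asks=[#4:4@100 #1:8@101]
After op 5 [order #5] limit_buy(price=100, qty=5): fills=#5x#4:4@100; bids=[#5:1@100] asks=[#1:8@101]
After op 6 [order #6] limit_buy(price=99, qty=10): fills=none; bids=[#5:1@100 #6:10@99] asks=[#1:8@101]
After op 7 [order #7] limit_sell(price=99, qty=5): fills=#5x#7:1@100 #6x#7:4@99; bids=[#6:6@99] asks=[#1:8@101]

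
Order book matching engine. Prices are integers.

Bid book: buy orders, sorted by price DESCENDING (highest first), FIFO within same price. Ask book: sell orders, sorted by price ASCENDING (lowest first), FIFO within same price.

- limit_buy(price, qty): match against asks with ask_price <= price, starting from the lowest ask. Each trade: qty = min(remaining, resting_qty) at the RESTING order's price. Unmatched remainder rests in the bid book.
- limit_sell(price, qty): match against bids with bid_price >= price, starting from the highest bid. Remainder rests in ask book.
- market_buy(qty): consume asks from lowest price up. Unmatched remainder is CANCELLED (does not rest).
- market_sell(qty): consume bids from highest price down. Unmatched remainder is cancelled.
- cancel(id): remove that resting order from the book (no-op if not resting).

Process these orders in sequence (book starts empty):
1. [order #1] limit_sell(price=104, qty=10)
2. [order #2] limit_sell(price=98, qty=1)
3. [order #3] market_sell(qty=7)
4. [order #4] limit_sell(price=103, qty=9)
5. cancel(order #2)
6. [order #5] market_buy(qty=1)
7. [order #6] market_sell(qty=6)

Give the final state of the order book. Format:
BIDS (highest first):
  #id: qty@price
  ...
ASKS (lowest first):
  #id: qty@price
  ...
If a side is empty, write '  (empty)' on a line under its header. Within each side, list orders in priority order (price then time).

After op 1 [order #1] limit_sell(price=104, qty=10): fills=none; bids=[-] asks=[#1:10@104]
After op 2 [order #2] limit_sell(price=98, qty=1): fills=none; bids=[-] asks=[#2:1@98 #1:10@104]
After op 3 [order #3] market_sell(qty=7): fills=none; bids=[-] asks=[#2:1@98 #1:10@104]
After op 4 [order #4] limit_sell(price=103, qty=9): fills=none; bids=[-] asks=[#2:1@98 #4:9@103 #1:10@104]
After op 5 cancel(order #2): fills=none; bids=[-] asks=[#4:9@103 #1:10@104]
After op 6 [order #5] market_buy(qty=1): fills=#5x#4:1@103; bids=[-] asks=[#4:8@103 #1:10@104]
After op 7 [order #6] market_sell(qty=6): fills=none; bids=[-] asks=[#4:8@103 #1:10@104]

Answer: BIDS (highest first):
  (empty)
ASKS (lowest first):
  #4: 8@103
  #1: 10@104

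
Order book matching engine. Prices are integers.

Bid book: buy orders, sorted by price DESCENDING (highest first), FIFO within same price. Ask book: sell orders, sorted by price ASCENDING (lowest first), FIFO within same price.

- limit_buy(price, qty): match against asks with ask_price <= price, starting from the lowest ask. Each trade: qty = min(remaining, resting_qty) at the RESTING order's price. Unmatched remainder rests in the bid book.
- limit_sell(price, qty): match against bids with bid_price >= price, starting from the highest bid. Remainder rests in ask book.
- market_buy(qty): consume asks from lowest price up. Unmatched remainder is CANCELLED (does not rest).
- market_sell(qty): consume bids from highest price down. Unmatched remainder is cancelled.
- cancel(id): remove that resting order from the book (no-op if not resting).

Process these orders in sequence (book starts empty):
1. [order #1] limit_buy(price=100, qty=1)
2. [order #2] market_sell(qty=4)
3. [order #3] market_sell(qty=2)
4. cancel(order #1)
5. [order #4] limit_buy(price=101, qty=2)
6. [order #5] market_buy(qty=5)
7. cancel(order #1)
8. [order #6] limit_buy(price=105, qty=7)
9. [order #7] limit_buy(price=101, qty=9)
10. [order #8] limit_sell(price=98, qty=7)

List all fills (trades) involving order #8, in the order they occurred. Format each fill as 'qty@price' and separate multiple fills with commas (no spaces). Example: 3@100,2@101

Answer: 7@105

Derivation:
After op 1 [order #1] limit_buy(price=100, qty=1): fills=none; bids=[#1:1@100] asks=[-]
After op 2 [order #2] market_sell(qty=4): fills=#1x#2:1@100; bids=[-] asks=[-]
After op 3 [order #3] market_sell(qty=2): fills=none; bids=[-] asks=[-]
After op 4 cancel(order #1): fills=none; bids=[-] asks=[-]
After op 5 [order #4] limit_buy(price=101, qty=2): fills=none; bids=[#4:2@101] asks=[-]
After op 6 [order #5] market_buy(qty=5): fills=none; bids=[#4:2@101] asks=[-]
After op 7 cancel(order #1): fills=none; bids=[#4:2@101] asks=[-]
After op 8 [order #6] limit_buy(price=105, qty=7): fills=none; bids=[#6:7@105 #4:2@101] asks=[-]
After op 9 [order #7] limit_buy(price=101, qty=9): fills=none; bids=[#6:7@105 #4:2@101 #7:9@101] asks=[-]
After op 10 [order #8] limit_sell(price=98, qty=7): fills=#6x#8:7@105; bids=[#4:2@101 #7:9@101] asks=[-]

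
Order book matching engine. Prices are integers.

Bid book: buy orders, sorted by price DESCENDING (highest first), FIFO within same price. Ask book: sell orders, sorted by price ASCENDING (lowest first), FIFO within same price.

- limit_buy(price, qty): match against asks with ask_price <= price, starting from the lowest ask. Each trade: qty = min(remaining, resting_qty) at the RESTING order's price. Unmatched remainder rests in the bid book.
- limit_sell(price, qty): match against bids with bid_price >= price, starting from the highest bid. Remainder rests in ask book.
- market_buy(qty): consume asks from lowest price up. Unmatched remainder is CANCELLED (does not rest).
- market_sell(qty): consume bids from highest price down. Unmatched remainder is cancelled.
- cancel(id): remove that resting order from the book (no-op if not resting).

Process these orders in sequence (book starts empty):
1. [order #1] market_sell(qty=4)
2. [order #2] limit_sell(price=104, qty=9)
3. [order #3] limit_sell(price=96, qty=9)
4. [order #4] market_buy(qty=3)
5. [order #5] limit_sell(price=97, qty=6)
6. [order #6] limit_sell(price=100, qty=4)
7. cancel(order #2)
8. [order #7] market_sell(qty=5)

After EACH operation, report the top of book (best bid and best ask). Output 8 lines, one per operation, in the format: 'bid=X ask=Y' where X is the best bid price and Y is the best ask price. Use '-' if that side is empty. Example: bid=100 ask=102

After op 1 [order #1] market_sell(qty=4): fills=none; bids=[-] asks=[-]
After op 2 [order #2] limit_sell(price=104, qty=9): fills=none; bids=[-] asks=[#2:9@104]
After op 3 [order #3] limit_sell(price=96, qty=9): fills=none; bids=[-] asks=[#3:9@96 #2:9@104]
After op 4 [order #4] market_buy(qty=3): fills=#4x#3:3@96; bids=[-] asks=[#3:6@96 #2:9@104]
After op 5 [order #5] limit_sell(price=97, qty=6): fills=none; bids=[-] asks=[#3:6@96 #5:6@97 #2:9@104]
After op 6 [order #6] limit_sell(price=100, qty=4): fills=none; bids=[-] asks=[#3:6@96 #5:6@97 #6:4@100 #2:9@104]
After op 7 cancel(order #2): fills=none; bids=[-] asks=[#3:6@96 #5:6@97 #6:4@100]
After op 8 [order #7] market_sell(qty=5): fills=none; bids=[-] asks=[#3:6@96 #5:6@97 #6:4@100]

Answer: bid=- ask=-
bid=- ask=104
bid=- ask=96
bid=- ask=96
bid=- ask=96
bid=- ask=96
bid=- ask=96
bid=- ask=96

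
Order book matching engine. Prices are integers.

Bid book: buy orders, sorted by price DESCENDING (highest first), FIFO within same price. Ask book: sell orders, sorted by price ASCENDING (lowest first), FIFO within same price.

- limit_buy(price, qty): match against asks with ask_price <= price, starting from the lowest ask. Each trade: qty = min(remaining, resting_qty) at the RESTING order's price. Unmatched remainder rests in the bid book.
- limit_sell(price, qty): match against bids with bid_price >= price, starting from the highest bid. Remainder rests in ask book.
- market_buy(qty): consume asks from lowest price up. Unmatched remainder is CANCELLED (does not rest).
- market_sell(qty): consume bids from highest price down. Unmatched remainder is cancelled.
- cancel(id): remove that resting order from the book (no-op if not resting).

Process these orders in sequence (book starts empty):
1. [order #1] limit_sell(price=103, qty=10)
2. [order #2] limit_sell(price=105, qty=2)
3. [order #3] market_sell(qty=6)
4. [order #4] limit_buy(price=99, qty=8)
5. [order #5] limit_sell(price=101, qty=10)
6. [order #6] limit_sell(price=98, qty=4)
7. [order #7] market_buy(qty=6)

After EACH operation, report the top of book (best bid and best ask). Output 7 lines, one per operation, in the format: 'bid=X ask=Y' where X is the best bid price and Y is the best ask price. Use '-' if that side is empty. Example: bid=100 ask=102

Answer: bid=- ask=103
bid=- ask=103
bid=- ask=103
bid=99 ask=103
bid=99 ask=101
bid=99 ask=101
bid=99 ask=101

Derivation:
After op 1 [order #1] limit_sell(price=103, qty=10): fills=none; bids=[-] asks=[#1:10@103]
After op 2 [order #2] limit_sell(price=105, qty=2): fills=none; bids=[-] asks=[#1:10@103 #2:2@105]
After op 3 [order #3] market_sell(qty=6): fills=none; bids=[-] asks=[#1:10@103 #2:2@105]
After op 4 [order #4] limit_buy(price=99, qty=8): fills=none; bids=[#4:8@99] asks=[#1:10@103 #2:2@105]
After op 5 [order #5] limit_sell(price=101, qty=10): fills=none; bids=[#4:8@99] asks=[#5:10@101 #1:10@103 #2:2@105]
After op 6 [order #6] limit_sell(price=98, qty=4): fills=#4x#6:4@99; bids=[#4:4@99] asks=[#5:10@101 #1:10@103 #2:2@105]
After op 7 [order #7] market_buy(qty=6): fills=#7x#5:6@101; bids=[#4:4@99] asks=[#5:4@101 #1:10@103 #2:2@105]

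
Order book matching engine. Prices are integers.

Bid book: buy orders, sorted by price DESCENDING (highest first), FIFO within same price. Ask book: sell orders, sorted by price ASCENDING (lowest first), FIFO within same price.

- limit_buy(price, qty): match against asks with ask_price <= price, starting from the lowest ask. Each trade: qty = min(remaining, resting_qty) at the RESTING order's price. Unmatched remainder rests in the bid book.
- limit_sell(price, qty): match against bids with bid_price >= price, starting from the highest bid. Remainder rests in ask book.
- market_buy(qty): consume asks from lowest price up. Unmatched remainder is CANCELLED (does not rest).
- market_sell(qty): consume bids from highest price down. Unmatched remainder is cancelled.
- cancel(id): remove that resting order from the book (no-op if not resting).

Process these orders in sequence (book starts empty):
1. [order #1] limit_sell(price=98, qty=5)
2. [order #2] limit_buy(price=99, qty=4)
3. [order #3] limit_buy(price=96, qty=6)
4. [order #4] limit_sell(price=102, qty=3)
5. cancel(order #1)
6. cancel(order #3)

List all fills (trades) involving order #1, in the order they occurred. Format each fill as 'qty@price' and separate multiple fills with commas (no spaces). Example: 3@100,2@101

After op 1 [order #1] limit_sell(price=98, qty=5): fills=none; bids=[-] asks=[#1:5@98]
After op 2 [order #2] limit_buy(price=99, qty=4): fills=#2x#1:4@98; bids=[-] asks=[#1:1@98]
After op 3 [order #3] limit_buy(price=96, qty=6): fills=none; bids=[#3:6@96] asks=[#1:1@98]
After op 4 [order #4] limit_sell(price=102, qty=3): fills=none; bids=[#3:6@96] asks=[#1:1@98 #4:3@102]
After op 5 cancel(order #1): fills=none; bids=[#3:6@96] asks=[#4:3@102]
After op 6 cancel(order #3): fills=none; bids=[-] asks=[#4:3@102]

Answer: 4@98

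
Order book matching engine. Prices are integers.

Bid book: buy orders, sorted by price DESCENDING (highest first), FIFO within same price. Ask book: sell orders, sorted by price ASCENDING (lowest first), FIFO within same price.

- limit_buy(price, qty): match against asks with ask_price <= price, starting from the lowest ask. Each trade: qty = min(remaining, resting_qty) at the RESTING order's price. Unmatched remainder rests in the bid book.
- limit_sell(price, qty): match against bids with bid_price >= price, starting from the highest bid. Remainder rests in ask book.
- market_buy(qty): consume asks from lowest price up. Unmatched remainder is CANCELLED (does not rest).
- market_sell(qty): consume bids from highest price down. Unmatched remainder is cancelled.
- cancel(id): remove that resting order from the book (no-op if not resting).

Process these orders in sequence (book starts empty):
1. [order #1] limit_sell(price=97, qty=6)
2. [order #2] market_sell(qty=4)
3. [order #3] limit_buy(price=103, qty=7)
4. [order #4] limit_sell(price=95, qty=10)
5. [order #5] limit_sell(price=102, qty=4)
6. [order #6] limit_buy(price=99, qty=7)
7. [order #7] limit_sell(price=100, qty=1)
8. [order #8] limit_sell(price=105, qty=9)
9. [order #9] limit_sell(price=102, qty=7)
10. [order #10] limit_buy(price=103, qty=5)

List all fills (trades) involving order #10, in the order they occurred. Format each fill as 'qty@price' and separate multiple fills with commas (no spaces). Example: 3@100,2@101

Answer: 2@95,1@100,2@102

Derivation:
After op 1 [order #1] limit_sell(price=97, qty=6): fills=none; bids=[-] asks=[#1:6@97]
After op 2 [order #2] market_sell(qty=4): fills=none; bids=[-] asks=[#1:6@97]
After op 3 [order #3] limit_buy(price=103, qty=7): fills=#3x#1:6@97; bids=[#3:1@103] asks=[-]
After op 4 [order #4] limit_sell(price=95, qty=10): fills=#3x#4:1@103; bids=[-] asks=[#4:9@95]
After op 5 [order #5] limit_sell(price=102, qty=4): fills=none; bids=[-] asks=[#4:9@95 #5:4@102]
After op 6 [order #6] limit_buy(price=99, qty=7): fills=#6x#4:7@95; bids=[-] asks=[#4:2@95 #5:4@102]
After op 7 [order #7] limit_sell(price=100, qty=1): fills=none; bids=[-] asks=[#4:2@95 #7:1@100 #5:4@102]
After op 8 [order #8] limit_sell(price=105, qty=9): fills=none; bids=[-] asks=[#4:2@95 #7:1@100 #5:4@102 #8:9@105]
After op 9 [order #9] limit_sell(price=102, qty=7): fills=none; bids=[-] asks=[#4:2@95 #7:1@100 #5:4@102 #9:7@102 #8:9@105]
After op 10 [order #10] limit_buy(price=103, qty=5): fills=#10x#4:2@95 #10x#7:1@100 #10x#5:2@102; bids=[-] asks=[#5:2@102 #9:7@102 #8:9@105]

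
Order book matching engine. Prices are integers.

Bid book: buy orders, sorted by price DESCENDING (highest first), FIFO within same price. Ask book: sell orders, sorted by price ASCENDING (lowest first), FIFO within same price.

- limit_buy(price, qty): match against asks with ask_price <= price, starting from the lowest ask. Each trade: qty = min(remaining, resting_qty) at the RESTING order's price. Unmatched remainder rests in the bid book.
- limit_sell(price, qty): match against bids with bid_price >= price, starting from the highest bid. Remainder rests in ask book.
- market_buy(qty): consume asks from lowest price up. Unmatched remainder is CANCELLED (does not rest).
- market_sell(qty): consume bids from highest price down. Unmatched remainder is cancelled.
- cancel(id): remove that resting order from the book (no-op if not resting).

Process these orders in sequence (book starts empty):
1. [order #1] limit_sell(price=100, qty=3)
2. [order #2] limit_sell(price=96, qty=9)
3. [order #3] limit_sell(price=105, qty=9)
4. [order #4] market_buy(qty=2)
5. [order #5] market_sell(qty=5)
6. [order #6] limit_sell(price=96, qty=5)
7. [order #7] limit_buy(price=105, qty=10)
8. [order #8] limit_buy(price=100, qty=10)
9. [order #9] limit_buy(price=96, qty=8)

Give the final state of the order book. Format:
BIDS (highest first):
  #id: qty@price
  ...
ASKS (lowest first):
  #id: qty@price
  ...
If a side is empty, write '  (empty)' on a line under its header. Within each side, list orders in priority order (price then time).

Answer: BIDS (highest first):
  #8: 5@100
  #9: 8@96
ASKS (lowest first):
  #3: 9@105

Derivation:
After op 1 [order #1] limit_sell(price=100, qty=3): fills=none; bids=[-] asks=[#1:3@100]
After op 2 [order #2] limit_sell(price=96, qty=9): fills=none; bids=[-] asks=[#2:9@96 #1:3@100]
After op 3 [order #3] limit_sell(price=105, qty=9): fills=none; bids=[-] asks=[#2:9@96 #1:3@100 #3:9@105]
After op 4 [order #4] market_buy(qty=2): fills=#4x#2:2@96; bids=[-] asks=[#2:7@96 #1:3@100 #3:9@105]
After op 5 [order #5] market_sell(qty=5): fills=none; bids=[-] asks=[#2:7@96 #1:3@100 #3:9@105]
After op 6 [order #6] limit_sell(price=96, qty=5): fills=none; bids=[-] asks=[#2:7@96 #6:5@96 #1:3@100 #3:9@105]
After op 7 [order #7] limit_buy(price=105, qty=10): fills=#7x#2:7@96 #7x#6:3@96; bids=[-] asks=[#6:2@96 #1:3@100 #3:9@105]
After op 8 [order #8] limit_buy(price=100, qty=10): fills=#8x#6:2@96 #8x#1:3@100; bids=[#8:5@100] asks=[#3:9@105]
After op 9 [order #9] limit_buy(price=96, qty=8): fills=none; bids=[#8:5@100 #9:8@96] asks=[#3:9@105]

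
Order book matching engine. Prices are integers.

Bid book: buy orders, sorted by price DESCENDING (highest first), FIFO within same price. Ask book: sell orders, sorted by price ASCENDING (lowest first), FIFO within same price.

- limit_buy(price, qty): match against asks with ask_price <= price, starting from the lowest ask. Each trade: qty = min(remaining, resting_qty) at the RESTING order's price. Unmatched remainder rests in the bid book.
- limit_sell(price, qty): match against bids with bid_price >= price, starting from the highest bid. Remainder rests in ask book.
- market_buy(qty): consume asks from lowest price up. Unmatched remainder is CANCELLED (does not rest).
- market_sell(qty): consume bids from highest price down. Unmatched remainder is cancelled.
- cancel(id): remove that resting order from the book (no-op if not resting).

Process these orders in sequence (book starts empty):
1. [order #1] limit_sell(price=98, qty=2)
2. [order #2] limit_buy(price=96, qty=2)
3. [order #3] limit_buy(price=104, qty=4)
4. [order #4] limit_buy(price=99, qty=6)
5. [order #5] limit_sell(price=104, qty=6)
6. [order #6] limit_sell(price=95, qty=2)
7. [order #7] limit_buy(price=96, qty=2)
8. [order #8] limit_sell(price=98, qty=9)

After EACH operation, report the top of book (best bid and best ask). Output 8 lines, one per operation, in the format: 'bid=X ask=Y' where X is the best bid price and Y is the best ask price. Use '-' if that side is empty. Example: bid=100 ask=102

Answer: bid=- ask=98
bid=96 ask=98
bid=104 ask=-
bid=104 ask=-
bid=99 ask=104
bid=99 ask=104
bid=99 ask=104
bid=96 ask=98

Derivation:
After op 1 [order #1] limit_sell(price=98, qty=2): fills=none; bids=[-] asks=[#1:2@98]
After op 2 [order #2] limit_buy(price=96, qty=2): fills=none; bids=[#2:2@96] asks=[#1:2@98]
After op 3 [order #3] limit_buy(price=104, qty=4): fills=#3x#1:2@98; bids=[#3:2@104 #2:2@96] asks=[-]
After op 4 [order #4] limit_buy(price=99, qty=6): fills=none; bids=[#3:2@104 #4:6@99 #2:2@96] asks=[-]
After op 5 [order #5] limit_sell(price=104, qty=6): fills=#3x#5:2@104; bids=[#4:6@99 #2:2@96] asks=[#5:4@104]
After op 6 [order #6] limit_sell(price=95, qty=2): fills=#4x#6:2@99; bids=[#4:4@99 #2:2@96] asks=[#5:4@104]
After op 7 [order #7] limit_buy(price=96, qty=2): fills=none; bids=[#4:4@99 #2:2@96 #7:2@96] asks=[#5:4@104]
After op 8 [order #8] limit_sell(price=98, qty=9): fills=#4x#8:4@99; bids=[#2:2@96 #7:2@96] asks=[#8:5@98 #5:4@104]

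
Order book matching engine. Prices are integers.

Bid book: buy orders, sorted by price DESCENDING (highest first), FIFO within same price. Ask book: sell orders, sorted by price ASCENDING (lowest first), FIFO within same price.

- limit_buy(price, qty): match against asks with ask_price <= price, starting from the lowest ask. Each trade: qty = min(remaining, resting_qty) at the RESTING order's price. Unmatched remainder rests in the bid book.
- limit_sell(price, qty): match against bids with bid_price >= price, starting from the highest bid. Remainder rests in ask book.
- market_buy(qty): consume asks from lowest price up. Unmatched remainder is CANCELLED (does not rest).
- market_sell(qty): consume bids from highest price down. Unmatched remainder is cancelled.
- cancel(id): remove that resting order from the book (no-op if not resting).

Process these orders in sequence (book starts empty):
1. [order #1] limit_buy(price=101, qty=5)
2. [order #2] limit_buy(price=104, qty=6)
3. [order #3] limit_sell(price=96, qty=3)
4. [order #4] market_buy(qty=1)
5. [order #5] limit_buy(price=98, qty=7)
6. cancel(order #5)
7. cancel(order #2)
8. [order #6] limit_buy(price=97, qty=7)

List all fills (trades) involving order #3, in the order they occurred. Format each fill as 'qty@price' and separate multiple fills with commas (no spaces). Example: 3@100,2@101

Answer: 3@104

Derivation:
After op 1 [order #1] limit_buy(price=101, qty=5): fills=none; bids=[#1:5@101] asks=[-]
After op 2 [order #2] limit_buy(price=104, qty=6): fills=none; bids=[#2:6@104 #1:5@101] asks=[-]
After op 3 [order #3] limit_sell(price=96, qty=3): fills=#2x#3:3@104; bids=[#2:3@104 #1:5@101] asks=[-]
After op 4 [order #4] market_buy(qty=1): fills=none; bids=[#2:3@104 #1:5@101] asks=[-]
After op 5 [order #5] limit_buy(price=98, qty=7): fills=none; bids=[#2:3@104 #1:5@101 #5:7@98] asks=[-]
After op 6 cancel(order #5): fills=none; bids=[#2:3@104 #1:5@101] asks=[-]
After op 7 cancel(order #2): fills=none; bids=[#1:5@101] asks=[-]
After op 8 [order #6] limit_buy(price=97, qty=7): fills=none; bids=[#1:5@101 #6:7@97] asks=[-]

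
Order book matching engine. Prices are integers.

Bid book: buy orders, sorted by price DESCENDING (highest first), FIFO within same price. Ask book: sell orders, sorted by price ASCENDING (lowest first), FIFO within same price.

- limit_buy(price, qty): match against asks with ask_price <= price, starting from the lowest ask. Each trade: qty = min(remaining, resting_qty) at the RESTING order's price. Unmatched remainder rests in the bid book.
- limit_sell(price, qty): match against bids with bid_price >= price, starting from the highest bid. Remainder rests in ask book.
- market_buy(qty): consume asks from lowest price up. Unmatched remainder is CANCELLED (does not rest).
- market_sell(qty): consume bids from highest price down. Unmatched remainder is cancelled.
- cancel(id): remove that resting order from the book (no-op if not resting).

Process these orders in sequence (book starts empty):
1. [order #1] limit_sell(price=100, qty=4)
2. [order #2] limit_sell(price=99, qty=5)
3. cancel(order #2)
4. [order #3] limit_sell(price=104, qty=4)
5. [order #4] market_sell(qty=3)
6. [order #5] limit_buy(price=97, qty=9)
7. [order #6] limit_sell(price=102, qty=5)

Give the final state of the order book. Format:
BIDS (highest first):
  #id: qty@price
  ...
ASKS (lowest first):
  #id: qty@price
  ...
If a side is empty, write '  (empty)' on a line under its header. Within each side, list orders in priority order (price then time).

After op 1 [order #1] limit_sell(price=100, qty=4): fills=none; bids=[-] asks=[#1:4@100]
After op 2 [order #2] limit_sell(price=99, qty=5): fills=none; bids=[-] asks=[#2:5@99 #1:4@100]
After op 3 cancel(order #2): fills=none; bids=[-] asks=[#1:4@100]
After op 4 [order #3] limit_sell(price=104, qty=4): fills=none; bids=[-] asks=[#1:4@100 #3:4@104]
After op 5 [order #4] market_sell(qty=3): fills=none; bids=[-] asks=[#1:4@100 #3:4@104]
After op 6 [order #5] limit_buy(price=97, qty=9): fills=none; bids=[#5:9@97] asks=[#1:4@100 #3:4@104]
After op 7 [order #6] limit_sell(price=102, qty=5): fills=none; bids=[#5:9@97] asks=[#1:4@100 #6:5@102 #3:4@104]

Answer: BIDS (highest first):
  #5: 9@97
ASKS (lowest first):
  #1: 4@100
  #6: 5@102
  #3: 4@104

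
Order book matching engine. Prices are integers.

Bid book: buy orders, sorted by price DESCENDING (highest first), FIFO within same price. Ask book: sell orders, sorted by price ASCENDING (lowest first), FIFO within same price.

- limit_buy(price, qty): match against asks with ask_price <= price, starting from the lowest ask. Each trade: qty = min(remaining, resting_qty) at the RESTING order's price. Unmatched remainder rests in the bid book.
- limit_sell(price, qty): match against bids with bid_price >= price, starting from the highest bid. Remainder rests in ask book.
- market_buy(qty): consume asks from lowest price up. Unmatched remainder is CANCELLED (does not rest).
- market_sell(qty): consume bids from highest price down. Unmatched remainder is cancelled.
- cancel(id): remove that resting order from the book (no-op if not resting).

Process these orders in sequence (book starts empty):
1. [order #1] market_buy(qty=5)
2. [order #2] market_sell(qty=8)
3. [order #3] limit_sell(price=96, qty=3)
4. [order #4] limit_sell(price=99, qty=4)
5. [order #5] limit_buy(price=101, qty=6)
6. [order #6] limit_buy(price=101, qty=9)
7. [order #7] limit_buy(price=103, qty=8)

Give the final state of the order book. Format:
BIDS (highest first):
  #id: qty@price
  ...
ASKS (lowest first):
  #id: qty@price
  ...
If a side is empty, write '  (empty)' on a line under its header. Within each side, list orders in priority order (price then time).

Answer: BIDS (highest first):
  #7: 8@103
  #6: 8@101
ASKS (lowest first):
  (empty)

Derivation:
After op 1 [order #1] market_buy(qty=5): fills=none; bids=[-] asks=[-]
After op 2 [order #2] market_sell(qty=8): fills=none; bids=[-] asks=[-]
After op 3 [order #3] limit_sell(price=96, qty=3): fills=none; bids=[-] asks=[#3:3@96]
After op 4 [order #4] limit_sell(price=99, qty=4): fills=none; bids=[-] asks=[#3:3@96 #4:4@99]
After op 5 [order #5] limit_buy(price=101, qty=6): fills=#5x#3:3@96 #5x#4:3@99; bids=[-] asks=[#4:1@99]
After op 6 [order #6] limit_buy(price=101, qty=9): fills=#6x#4:1@99; bids=[#6:8@101] asks=[-]
After op 7 [order #7] limit_buy(price=103, qty=8): fills=none; bids=[#7:8@103 #6:8@101] asks=[-]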